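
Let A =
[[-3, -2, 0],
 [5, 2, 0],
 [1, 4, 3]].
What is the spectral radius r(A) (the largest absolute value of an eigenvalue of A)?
r(A) = 3

The eigenvalues of A are the roots of its characteristic polynomial. With M = A (coefficients from the trace, the sum of principal 2x2 minors, and det A):
  p(λ) = det(λ I - M) = λ^3 - 2λ^2 + λ - 12.
By the rational root theorem any rational root is an integer divisor of 12. Testing λ = 3: p(3) = 27 - 18 + 3 - 12 = 0, so λ = 3 is a root. Dividing out (λ - 3) leaves p(λ) = (λ - 3)(λ^2 + λ + 4). For λ^2 + λ + 4 the discriminant is -15. It is negative, so the roots are the complex-conjugate pair λ = -1/2 ± (sqrt(15)/2) i ≈ -0.5 ± 1.9365i. For a conjugate pair the product of the roots equals the constant term, so |λ|^2 = 4 and |λ| = sqrt(4) = 2.
Thus the eigenvalues (to 4 decimals) are -0.5 ± 1.9365i (modulus 2); 3 (modulus 3). The spectral radius is the largest modulus: r(A) = 3. (Cross-check: r(A) ≤ ||A||_2 ≈ 7.2429; equality holds whenever A is normal, though it can also hold for some non-normal A.)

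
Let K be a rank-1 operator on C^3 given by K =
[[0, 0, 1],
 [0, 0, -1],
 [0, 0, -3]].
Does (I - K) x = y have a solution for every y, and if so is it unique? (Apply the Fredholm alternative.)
(I - K) is invertible (det(I - K) = 4 ≠ 0), so for every y in C^3 the equation (I - K) x = y has a unique solution.

K has rank 1, so it is an outer product K = u v^T: every row of K is a multiple of one row vector. Reading off the entries, u = (-1, 1, 3) and v = (0, 0, -1) (row i of K equals u_i·v^T). A rank-one matrix u v^T satisfies K u = u (v·u) and kills the (2)-dimensional subspace v^⊥, so its characteristic polynomial is lambda^2 (lambda - v·u) with v·u = tr K = -3. Hence the eigenvalues of I - K are 1 (multiplicity 2) and 1 - (-3) = 4, so det(I - K) = 4. (Direct check: I - K =
[[1, 0, -1],
 [0, 1, 1],
 [0, 0, 4]]
has determinant 4.) The finite-dimensional Fredholm alternative says: either (I - K) is invertible, or ker(I - K) ≠ {0} and then range(I - K) = ker((I - K)^*)^⊥, with dim ker(I - K) = dim ker((I - K)^*). Since det(I - K) ≠ 0, 1 is not an eigenvalue of K and ker(I - K) = {0}, so we are in the first case: for every y there is a unique x = (I - K)^(-1) y. Explicitly, by the Sherman–Morrison formula, (I - u v^T)^(-1) = I + u v^T/(1 - v·u), i.e. (I - K)^(-1) = I + K/(4).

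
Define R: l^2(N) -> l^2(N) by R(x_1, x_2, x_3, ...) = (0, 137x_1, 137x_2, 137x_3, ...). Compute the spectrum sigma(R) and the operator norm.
sigma(R) = closed disk {z in C : |z| ≤ 137}; ||R|| = 137

Note R = 137·U where U is the unit right shift (U x)_k = x_{k-1} (with x_0 := 0); so ||R|| = 137||U|| and sigma(R) = 137·sigma(U). ||R x||^2 = sum_{k≥1} |137x_k|^2 = 18769||x||^2, so ||R|| = 137 and sigma(R) ⊂ {|z| ≤ 137}. For any |lambda| < 137, the equation (R - lambda I) x = 0 forces x_1 = 0, then 137x_k = lambda x_{k+1} ⇒ x = 0, so R has no eigenvalues. But (R - lambda I) is not surjective for |lambda| < 137: solving (R - lambda I) x = e_1 would require x_n proportional to (lambda/137)^(-n), which is not in l^2. So every |lambda| < 137 lies in the residual spectrum. The boundary |lambda| = 137 is in the approximate point spectrum (the spectrum is closed). Hence sigma(R) is the closed disk of radius 137.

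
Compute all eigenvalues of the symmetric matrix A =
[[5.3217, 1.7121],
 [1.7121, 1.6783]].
sigma(A) ≈ {1, 6}

A is real symmetric, so its spectrum consists of real eigenvalues. Expanding the characteristic polynomial of the displayed matrix gives
  det(λ I - A) = p(λ) = λ^2 + (-7)λ + (6).
Solving p(λ) = 0 yields eigenvalues ≈ 1, 6. (A is shown rounded to 4 decimals, so these recover the underlying integer eigenvalues to within that precision.)
Verification: the trace of A = 7 equals the sum of eigenvalues 7, and det(A) ≈ 6.0001 matches the eigenvalue product 6.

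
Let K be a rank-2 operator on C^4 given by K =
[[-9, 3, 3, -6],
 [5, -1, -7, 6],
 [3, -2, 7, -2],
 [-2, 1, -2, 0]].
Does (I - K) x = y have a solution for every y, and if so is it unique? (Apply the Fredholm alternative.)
(I - K) is invertible (det(I - K) = -117 ≠ 0), so for every y in C^4 the equation (I - K) x = y has a unique solution.

K has rank 2 and factors as K = U V^T = u1 v1^T + u2 v2^T with u1 = (0, 2, -3, 1), v1 = (1, 0, -3, 2), u2 = (-3, 1, 2, -1), v2 = (3, -1, -1, 2) (multiplying out reproduces the displayed K). The nonzero eigenvalues of U V^T coincide with those of the 2 x 2 matrix G = V^T U = [[v1·u1, v1·u2], [v2·u1, v2·u2]] = [[11, -11], [3, -14]], and by the Sylvester determinant identity det(I_4 - U V^T) = det(I_2 - V^T U) = det([[-10, 11], [-3, 15]]) = (-10)(15) - (11)(-3) = -117. (Direct check: I - K =
[[10, -3, -3, 6],
 [-5, 2, 7, -6],
 [-3, 2, -6, 2],
 [2, -1, 2, 1]]
has determinant -117.) The finite-dimensional Fredholm alternative says: either (I - K) is invertible, or ker(I - K) ≠ {0} and then range(I - K) = ker((I - K)^*)^⊥, with dim ker(I - K) = dim ker((I - K)^*). Since det(I - K) ≠ 0, 1 is not an eigenvalue of K and ker(I - K) = {0}, so we are in the first case: for every y there is a unique x = (I - K)^(-1) y. (Explicitly, by the Woodbury identity, (I - U V^T)^(-1) = I + U (I_2 - G)^(-1) V^T.)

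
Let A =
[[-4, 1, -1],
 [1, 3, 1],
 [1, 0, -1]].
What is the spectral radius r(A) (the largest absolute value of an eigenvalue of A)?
r(A) ≈ 3.7275

The eigenvalues of A are the roots of its characteristic polynomial. With M = A (coefficients from the trace, the sum of principal 2x2 minors, and det A):
  p(λ) = det(λ I - M) = λ^3 + 2λ^2 - 11λ - 17.
No integer candidate from the rational root theorem (±divisors of 17) is a root, so the roots are irrational. The cubic discriminant is Δ = 5281 > 0, so there are three distinct real roots. p(-4) = -5 and p(-3) = 7 have opposite signs, so a root lies in (-4, -3); Newton's method refines it to λ ≈ -3.7275. p(-2) = 5 and p(-1) = -5 have opposite signs, so a root lies in (-2, -1); Newton's method refines it to λ ≈ -1.4399. p(3) = -5 and p(4) = 35 have opposite signs, so a root lies in (3, 4); Newton's method refines it to λ ≈ 3.1674. Check (Vieta): the three roots sum to -2, matching tr M = -2.
Thus the eigenvalues (to 4 decimals) are -3.7275 (modulus 3.7275); -1.4399 (modulus 1.4399); 3.1674 (modulus 3.1674). The spectral radius is the largest modulus: r(A) ≈ 3.7275. (Cross-check: r(A) ≤ ||A||_2 ≈ 4.362; equality holds whenever A is normal, though it can also hold for some non-normal A.)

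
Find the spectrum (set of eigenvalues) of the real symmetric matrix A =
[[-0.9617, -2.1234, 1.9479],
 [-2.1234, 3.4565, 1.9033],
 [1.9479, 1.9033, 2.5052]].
sigma(A) ≈ {-3, 3, 5}

A is real symmetric, so its spectrum consists of real eigenvalues. Expanding the characteristic polynomial of the displayed matrix gives
  det(λ I - A) = p(λ) = λ^3 + (-5)λ^2 + (-9)λ + (45).
Solving p(λ) = 0 yields eigenvalues ≈ -3, 3, 5. (A is shown rounded to 4 decimals, so these recover the underlying integer eigenvalues to within that precision.)
Verification: the trace of A = 5 equals the sum of eigenvalues 5, and det(A) ≈ -44.9991 matches the eigenvalue product -45.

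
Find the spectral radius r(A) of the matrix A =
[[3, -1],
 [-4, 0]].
r(A) = 4

The eigenvalues of A are the roots of its characteristic polynomial. With M = A (coefficients from the trace and determinant):
  p(λ) = det(λ I - M) = λ^2 - 3λ - 4.
For λ^2 - 3λ - 4 the discriminant is 25. It is a perfect square (5^2), so the roots are rational: λ = (3 ± 5)/2 = 4, -1.
Thus the eigenvalues (to 4 decimals) are 4 (modulus 4); -1 (modulus 1). The spectral radius is the largest modulus: r(A) = 4. (Cross-check: r(A) ≤ ||A||_2 ≈ 5.0368; equality holds whenever A is normal, though it can also hold for some non-normal A.)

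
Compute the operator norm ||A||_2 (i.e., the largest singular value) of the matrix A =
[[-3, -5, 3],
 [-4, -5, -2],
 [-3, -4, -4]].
||A||_2 ≈ 10.1411 (= sqrt(largest eigenvalue of A^T A))

||A||_2 = sigma_max(A) = sqrt(lambda_max(A^T A)). Form the symmetric matrix M = A^T A =
[[34, 47, 11],
 [47, 66, 11],
 [11, 11, 29]].
Its characteristic polynomial (trace, sum of principal 2x2 minors, determinant of M give the coefficients) is
  p(λ) = det(λ I - M) = λ^3 - 129λ^2 + 2693λ - 289.
No integer candidate from the rational root theorem (±divisors of 289) is a root, so the roots are irrational. The cubic discriminant is Δ = 41886781024 > 0, so there are three distinct real roots. p(0) = -289 and p(1) = 2276 have opposite signs, so a root lies in (0, 1); Newton's method refines it to λ ≈ 0.1079. p(26) = 101 and p(27) = -1936 have opposite signs, so a root lies in (26, 27); Newton's method refines it to λ ≈ 26.0508. p(102) = -6511 and p(103) = 1256 have opposite signs, so a root lies in (102, 103); Newton's method refines it to λ ≈ 102.8414. Check (Vieta): the three roots sum to 129, matching tr M = 129.
So the eigenvalues of A^T A are ≈ 0.1079, 26.0508, 102.8414 (all ≥ 0, as they must be for A^T A). The largest is λ_max ≈ 102.8414, hence ||A||_2 = sqrt(λ_max) ≈ 10.1411.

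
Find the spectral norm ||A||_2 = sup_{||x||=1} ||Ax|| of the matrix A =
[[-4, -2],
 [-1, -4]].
||A||_2 = sqrt((37 + sqrt(585))/2) ≈ 5.5311 (= sqrt(largest eigenvalue of A^T A))

||A||_2 = sigma_max(A) = sqrt(lambda_max(A^T A)). Form the symmetric matrix M = A^T A =
[[17, 12],
 [12, 20]].
Its characteristic polynomial (trace, determinant of M give the coefficients) is
  p(λ) = det(λ I - M) = λ^2 - 37λ + 196.
For λ^2 - 37λ + 196 the discriminant is 585. It is nonnegative but not a perfect square, so the roots are real and irrational: λ = (37 ± sqrt(585))/2 ≈ 30.5934, 6.4066.
So the eigenvalues of A^T A are ≈ 6.4066, 30.5934 (all ≥ 0, as they must be for A^T A). The largest is λ_max = (37 + sqrt(585))/2 ≈ 30.5934, hence ||A||_2 = sqrt(λ_max) = sqrt((37 + sqrt(585))/2) ≈ 5.5311.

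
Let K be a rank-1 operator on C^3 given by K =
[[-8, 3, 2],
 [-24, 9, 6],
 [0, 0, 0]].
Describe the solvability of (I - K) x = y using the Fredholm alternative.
(I - K) is singular (det(I - K) = 0, i.e. 1 ∈ sigma(K)). (I - K) x = y is solvable iff y ⊥ ker((I - K)^*) = span{(-8, 3, 2)}, i.e. iff -8y_1 + 3y_2 + 2y_3 = 0. When solvable, the solutions are x = y + c·(1, 3, 0), c arbitrary (ker(I - K) = span{(1, 3, 0)}, dimension 1).

K has rank 1, so it is an outer product K = u v^T: every row of K is a multiple of one row vector. Reading off the entries, u = (1, 3, 0) and v = (-8, 3, 2) (row i of K equals u_i·v^T). A rank-one matrix u v^T satisfies K u = u (v·u) and kills the (2)-dimensional subspace v^⊥, so its characteristic polynomial is lambda^2 (lambda - v·u) with v·u = tr K = 1. Hence the eigenvalues of I - K are 1 (multiplicity 2) and 1 - (1) = 0, so det(I - K) = 0. (Direct check: I - K =
[[9, -3, -2],
 [24, -8, -6],
 [0, 0, 1]]
has determinant 0.) So 1 is an eigenvalue of K and (I - K) is not invertible. The finite-dimensional Fredholm alternative says: either (I - K) is invertible, or ker(I - K) ≠ {0} and then range(I - K) = ker((I - K)^*)^⊥, with dim ker(I - K) = dim ker((I - K)^*). We are in the second case, so we need both kernels. Kernel of I - K: (I - K) u = u - u (v·u) = u - u = 0, so ker(I - K) = span{u} = span{(1, 3, 0)} (it is exactly 1-dimensional because rank(I - K) = 2). Kernel of the adjoint: K is real, so (I - K)^* = I - K^T = I - v u^T, and (I - v u^T) v = v - v (u·v) = 0; hence ker((I - K)^*) = span{v} = span{(-8, 3, 2)}. Therefore (I - K) x = y is solvable iff <y, v> = 0, i.e. iff -8y_1 + 3y_2 + 2y_3 = 0. When this holds, K y = u (v·y) = 0, so (I - K) y = y and x = y is a particular solution; the full solution set is the line x = y + c·u = y + c·(1, 3, 0), c ∈ C.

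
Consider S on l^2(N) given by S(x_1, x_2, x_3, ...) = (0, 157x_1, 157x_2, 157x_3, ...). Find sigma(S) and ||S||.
sigma(S) = closed disk {z in C : |z| ≤ 157}; ||S|| = 157

Note S = 157·U where U is the unit right shift (U x)_k = x_{k-1} (with x_0 := 0); so ||S|| = 157||U|| and sigma(S) = 157·sigma(U). ||S x||^2 = sum_{k≥1} |157x_k|^2 = 24649||x||^2, so ||S|| = 157 and sigma(S) ⊂ {|z| ≤ 157}. For any |lambda| < 157, the equation (S - lambda I) x = 0 forces x_1 = 0, then 157x_k = lambda x_{k+1} ⇒ x = 0, so S has no eigenvalues. But (S - lambda I) is not surjective for |lambda| < 157: solving (S - lambda I) x = e_1 would require x_n proportional to (lambda/157)^(-n), which is not in l^2. So every |lambda| < 157 lies in the residual spectrum. The boundary |lambda| = 157 is in the approximate point spectrum (the spectrum is closed). Hence sigma(S) is the closed disk of radius 157.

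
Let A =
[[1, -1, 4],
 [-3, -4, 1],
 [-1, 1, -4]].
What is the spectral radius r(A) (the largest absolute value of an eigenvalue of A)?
r(A) = (7 + sqrt(17))/2 ≈ 5.5616

The eigenvalues of A are the roots of its characteristic polynomial. With M = A (coefficients from the trace, the sum of principal 2x2 minors, and det A):
  p(λ) = det(λ I - M) = λ^3 + 7λ^2 + 8λ.
The constant term is 0, so λ = 0 is a root. Dividing out λ leaves p(λ) = λ(λ^2 + 7λ + 8). For λ^2 + 7λ + 8 the discriminant is 17. It is nonnegative but not a perfect square, so the roots are real and irrational: λ = (-7 ± sqrt(17))/2 ≈ -1.4384, -5.5616.
Thus the eigenvalues (to 4 decimals) are -1.4384 (modulus 1.4384); -5.5616 (modulus 5.5616); 0 (modulus 0). The spectral radius is the largest modulus: r(A) = (7 + sqrt(17))/2 ≈ 5.5616. (Cross-check: r(A) ≤ ||A||_2 ≈ 6.2976; equality holds whenever A is normal, though it can also hold for some non-normal A.)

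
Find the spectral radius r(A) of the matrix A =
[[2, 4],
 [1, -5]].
r(A) = (3 + sqrt(65))/2 ≈ 5.5311

The eigenvalues of A are the roots of its characteristic polynomial. With M = A (coefficients from the trace and determinant):
  p(λ) = det(λ I - M) = λ^2 + 3λ - 14.
For λ^2 + 3λ - 14 the discriminant is 65. It is nonnegative but not a perfect square, so the roots are real and irrational: λ = (-3 ± sqrt(65))/2 ≈ 2.5311, -5.5311.
Thus the eigenvalues (to 4 decimals) are 2.5311 (modulus 2.5311); -5.5311 (modulus 5.5311). The spectral radius is the largest modulus: r(A) = (3 + sqrt(65))/2 ≈ 5.5311. (Cross-check: r(A) ≤ ||A||_2 ≈ 6.4225; equality holds whenever A is normal, though it can also hold for some non-normal A.)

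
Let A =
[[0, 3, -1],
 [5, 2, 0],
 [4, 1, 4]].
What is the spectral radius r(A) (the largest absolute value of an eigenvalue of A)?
r(A) ≈ 4.5673

The eigenvalues of A are the roots of its characteristic polynomial. With M = A (coefficients from the trace, the sum of principal 2x2 minors, and det A):
  p(λ) = det(λ I - M) = λ^3 - 6λ^2 - 3λ + 57.
No integer candidate from the rational root theorem (±divisors of 57) is a root, so the roots are irrational. The cubic discriminant is Δ = -19575 < 0, so there is one real root and a complex-conjugate pair. p(-3) = -15 and p(-2) = 31 have opposite signs, so a root lies in (-3, -2); Newton's method refines it to λ ≈ -2.7324. Dividing out (λ - (-2.7324)) leaves approximately λ^2 - 8.7324λ + 20.8606. For λ^2 - 8.7324λ + 20.8606 the discriminant is -7.1874. It is negative, so the remaining roots are the complex-conjugate pair λ ≈ 4.3662 ± 1.3405i. Their product equals the constant term, so |λ|^2 ≈ 20.8606 and |λ| ≈ 4.5673.
Thus the eigenvalues (to 4 decimals) are -2.7324 (modulus 2.7324); 4.3662 ± 1.3405i (modulus 4.5673). The spectral radius is the largest modulus: r(A) ≈ 4.5673. (Cross-check: r(A) ≤ ||A||_2 ≈ 7.3039; equality holds whenever A is normal, though it can also hold for some non-normal A.)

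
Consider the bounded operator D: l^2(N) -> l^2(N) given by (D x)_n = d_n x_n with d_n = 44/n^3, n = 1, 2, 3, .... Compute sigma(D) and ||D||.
sigma(D) = {44/n^3 : n ≥ 1} ∪ {0}; ||D|| = 44

A bounded diagonal operator on l^2 with diagonal entries d_n has spectrum equal to the closure of {d_n : n ≥ 1}: every d_n is an eigenvalue (with eigenvector e_n), so {d_n} ⊂ sigma(D); the spectrum is closed, so its closure is too; and for lambda not in the closure, (D - lambda I) has bounded inverse (the diagonal entries 1/(d_n - lambda) are bounded). For our sequence d_n = 44/n^3, n = 1, 2, 3, ...:
  - {d_n} = {44/n^3 : n ≥ 1}; the only limit point is 0
  - closure = {44/n^3 : n ≥ 1} ∪ {0}
For the norm: a diagonal operator has ||D|| = sup_n |d_n|. Here d_n = 44/n^3 is positive and decreasing, so sup_n |d_n| = d_1 = 44. So ||D|| = 44.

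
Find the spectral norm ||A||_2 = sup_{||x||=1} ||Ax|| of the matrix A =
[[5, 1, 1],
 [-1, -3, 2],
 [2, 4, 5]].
||A||_2 ≈ 7.6167 (= sqrt(largest eigenvalue of A^T A))

||A||_2 = sigma_max(A) = sqrt(lambda_max(A^T A)). Form the symmetric matrix M = A^T A =
[[30, 16, 13],
 [16, 26, 15],
 [13, 15, 30]].
Its characteristic polynomial (trace, sum of principal 2x2 minors, determinant of M give the coefficients) is
  p(λ) = det(λ I - M) = λ^3 - 86λ^2 + 1810λ - 10816.
No integer candidate from the rational root theorem (±divisors of 10816) is a root, so the roots are irrational. The cubic discriminant is Δ = 139260784 > 0, so there are three distinct real roots. p(10) = -316 and p(11) = 19 have opposite signs, so a root lies in (10, 11); Newton's method refines it to λ ≈ 10.9332. p(17) = 13 and p(18) = -268 have opposite signs, so a root lies in (17, 18); Newton's method refines it to λ ≈ 17.0522. p(58) = -28 and p(59) = 1987 have opposite signs, so a root lies in (58, 59); Newton's method refines it to λ ≈ 58.0145. Check (Vieta): the three roots sum to 86, matching tr M = 86.
So the eigenvalues of A^T A are ≈ 10.9332, 17.0522, 58.0145 (all ≥ 0, as they must be for A^T A). The largest is λ_max ≈ 58.0145, hence ||A||_2 = sqrt(λ_max) ≈ 7.6167.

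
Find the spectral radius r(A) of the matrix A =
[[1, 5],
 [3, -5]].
r(A) = (4 + sqrt(96))/2 ≈ 6.899

The eigenvalues of A are the roots of its characteristic polynomial. With M = A (coefficients from the trace and determinant):
  p(λ) = det(λ I - M) = λ^2 + 4λ - 20.
For λ^2 + 4λ - 20 the discriminant is 96. It is nonnegative but not a perfect square, so the roots are real and irrational: λ = (-4 ± sqrt(96))/2 ≈ 2.899, -6.899.
Thus the eigenvalues (to 4 decimals) are 2.899 (modulus 2.899); -6.899 (modulus 6.899). The spectral radius is the largest modulus: r(A) = (4 + sqrt(96))/2 ≈ 6.899. (Cross-check: r(A) ≤ ||A||_2 ≈ 7.2361; equality holds whenever A is normal, though it can also hold for some non-normal A.)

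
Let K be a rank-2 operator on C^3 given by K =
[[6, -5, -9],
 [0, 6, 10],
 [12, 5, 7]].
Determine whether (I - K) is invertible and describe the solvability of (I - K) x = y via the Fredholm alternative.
(I - K) is invertible (det(I - K) = 160 ≠ 0), so for every y in C^3 the equation (I - K) x = y has a unique solution.

K has rank 2 and factors as K = U V^T = u1 v1^T + u2 v2^T with u1 = (3, -2, 1), v1 = (3, -1, -2), u2 = (-1, 2, 3), v2 = (3, 2, 3) (multiplying out reproduces the displayed K). The nonzero eigenvalues of U V^T coincide with those of the 2 x 2 matrix G = V^T U = [[v1·u1, v1·u2], [v2·u1, v2·u2]] = [[9, -11], [8, 10]], and by the Sylvester determinant identity det(I_3 - U V^T) = det(I_2 - V^T U) = det([[-8, 11], [-8, -9]]) = (-8)(-9) - (11)(-8) = 160. (Direct check: I - K =
[[-5, 5, 9],
 [0, -5, -10],
 [-12, -5, -6]]
has determinant 160.) The finite-dimensional Fredholm alternative says: either (I - K) is invertible, or ker(I - K) ≠ {0} and then range(I - K) = ker((I - K)^*)^⊥, with dim ker(I - K) = dim ker((I - K)^*). Since det(I - K) ≠ 0, 1 is not an eigenvalue of K and ker(I - K) = {0}, so we are in the first case: for every y there is a unique x = (I - K)^(-1) y. (Explicitly, by the Woodbury identity, (I - U V^T)^(-1) = I + U (I_2 - G)^(-1) V^T.)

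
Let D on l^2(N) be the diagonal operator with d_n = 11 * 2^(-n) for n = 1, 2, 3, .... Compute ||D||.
||D|| = 11/2 (attained at n = 1)

For D diagonal, ||D|| = sup_n |d_n|. The sequence d_n = 11 * 2^(-n) is positive and strictly decreasing (ratio 2^(-1) < 1), so the supremum is d_1 = 11/2. Hence ||D|| = 11/2.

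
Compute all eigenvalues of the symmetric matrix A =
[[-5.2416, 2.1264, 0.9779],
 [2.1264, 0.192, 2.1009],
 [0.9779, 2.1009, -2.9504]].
sigma(A) ≈ {-6, -4, 2}

A is real symmetric, so its spectrum consists of real eigenvalues. Expanding the characteristic polynomial of the displayed matrix gives
  det(λ I - A) = p(λ) = λ^3 + (8)λ^2 + (4)λ + (-47.9986).
Solving p(λ) = 0 yields eigenvalues ≈ -6, -4, 2. (A is shown rounded to 4 decimals, so these recover the underlying integer eigenvalues to within that precision.)
Verification: the trace of A = -8 equals the sum of eigenvalues -8, and det(A) ≈ 47.9986 matches the eigenvalue product 48.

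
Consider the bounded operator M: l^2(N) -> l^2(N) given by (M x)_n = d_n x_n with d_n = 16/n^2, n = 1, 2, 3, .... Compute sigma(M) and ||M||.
sigma(M) = {16/n^2 : n ≥ 1} ∪ {0}; ||M|| = 16

A bounded diagonal operator on l^2 with diagonal entries d_n has spectrum equal to the closure of {d_n : n ≥ 1}: every d_n is an eigenvalue (with eigenvector e_n), so {d_n} ⊂ sigma(M); the spectrum is closed, so its closure is too; and for lambda not in the closure, (M - lambda I) has bounded inverse (the diagonal entries 1/(d_n - lambda) are bounded). For our sequence d_n = 16/n^2, n = 1, 2, 3, ...:
  - {d_n} = {16/n^2 : n ≥ 1}; the only limit point is 0
  - closure = {16/n^2 : n ≥ 1} ∪ {0}
For the norm: a diagonal operator has ||M|| = sup_n |d_n|. Here d_n = 16/n^2 is positive and decreasing, so sup_n |d_n| = d_1 = 16. So ||M|| = 16.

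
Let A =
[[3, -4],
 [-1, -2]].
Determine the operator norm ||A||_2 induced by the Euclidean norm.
||A||_2 = sqrt((30 + sqrt(500))/2) ≈ 5.1167 (= sqrt(largest eigenvalue of A^T A))

||A||_2 = sigma_max(A) = sqrt(lambda_max(A^T A)). Form the symmetric matrix M = A^T A =
[[10, -10],
 [-10, 20]].
Its characteristic polynomial (trace, determinant of M give the coefficients) is
  p(λ) = det(λ I - M) = λ^2 - 30λ + 100.
For λ^2 - 30λ + 100 the discriminant is 500. It is nonnegative but not a perfect square, so the roots are real and irrational: λ = (30 ± sqrt(500))/2 ≈ 26.1803, 3.8197.
So the eigenvalues of A^T A are ≈ 3.8197, 26.1803 (all ≥ 0, as they must be for A^T A). The largest is λ_max = (30 + sqrt(500))/2 ≈ 26.1803, hence ||A||_2 = sqrt(λ_max) = sqrt((30 + sqrt(500))/2) ≈ 5.1167.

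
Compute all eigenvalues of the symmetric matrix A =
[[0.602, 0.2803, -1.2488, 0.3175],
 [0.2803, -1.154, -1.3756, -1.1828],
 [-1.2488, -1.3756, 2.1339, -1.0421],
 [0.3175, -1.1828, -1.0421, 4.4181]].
sigma(A) ≈ {-2, 0, 3, 5}

A is real symmetric, so its spectrum consists of real eigenvalues. Expanding the characteristic polynomial of the displayed matrix gives
  det(λ I - A) = p(λ) = λ^4 + (-6)λ^3 + (-1)λ^2 + (30)λ + (0).
Solving p(λ) = 0 yields eigenvalues ≈ -2, 0, 3, 5. (A is shown rounded to 4 decimals, so these recover the underlying integer eigenvalues to within that precision.)
Verification: the trace of A = 6 equals the sum of eigenvalues 6, and det(A) ≈ -0.0003 matches the eigenvalue product 0.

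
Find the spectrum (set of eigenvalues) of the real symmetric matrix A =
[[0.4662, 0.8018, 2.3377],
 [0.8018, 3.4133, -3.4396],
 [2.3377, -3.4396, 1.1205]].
sigma(A) ≈ {-3, 2, 6}

A is real symmetric, so its spectrum consists of real eigenvalues. Expanding the characteristic polynomial of the displayed matrix gives
  det(λ I - A) = p(λ) = λ^3 + (-5)λ^2 + (-12)λ + (36).
Solving p(λ) = 0 yields eigenvalues ≈ -3, 2, 6. (A is shown rounded to 4 decimals, so these recover the underlying integer eigenvalues to within that precision.)
Verification: the trace of A = 5 equals the sum of eigenvalues 5, and det(A) ≈ -36.0002 matches the eigenvalue product -36.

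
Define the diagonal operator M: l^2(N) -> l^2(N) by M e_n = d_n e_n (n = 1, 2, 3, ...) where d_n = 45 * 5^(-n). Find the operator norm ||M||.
||M|| = 9 (attained at n = 1)

For M diagonal, ||M|| = sup_n |d_n|. The sequence d_n = 45 * 5^(-n) is positive and strictly decreasing (ratio 5^(-1) < 1), so the supremum is d_1 = 45/5 = 9. Hence ||M|| = 9.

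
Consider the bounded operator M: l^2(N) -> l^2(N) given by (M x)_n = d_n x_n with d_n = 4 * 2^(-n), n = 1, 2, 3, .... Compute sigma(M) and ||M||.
sigma(M) = {4 * 2^(-n) : n ≥ 1} ∪ {0}; ||M|| = 2

A bounded diagonal operator on l^2 with diagonal entries d_n has spectrum equal to the closure of {d_n : n ≥ 1}: every d_n is an eigenvalue (with eigenvector e_n), so {d_n} ⊂ sigma(M); the spectrum is closed, so its closure is too; and for lambda not in the closure, (M - lambda I) has bounded inverse (the diagonal entries 1/(d_n - lambda) are bounded). For our sequence d_n = 4 * 2^(-n), n = 1, 2, 3, ...:
  - {d_n} = {4 * 2^(-n) : n ≥ 1}; the only limit point is 0
  - closure = {4 * 2^(-n) : n ≥ 1} ∪ {0}
For the norm: a diagonal operator has ||M|| = sup_n |d_n|. Here d_n = 4 * 2^(-n) is positive and decreasing, so sup_n |d_n| = d_1 = 4/2 = 2. So ||M|| = 2.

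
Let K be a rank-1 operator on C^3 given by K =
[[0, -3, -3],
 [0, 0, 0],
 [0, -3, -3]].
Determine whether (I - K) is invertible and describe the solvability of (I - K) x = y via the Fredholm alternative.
(I - K) is invertible (det(I - K) = 4 ≠ 0), so for every y in C^3 the equation (I - K) x = y has a unique solution.

K has rank 1, so it is an outer product K = u v^T: every row of K is a multiple of one row vector. Reading off the entries, u = (3, 0, 3) and v = (0, -1, -1) (row i of K equals u_i·v^T). A rank-one matrix u v^T satisfies K u = u (v·u) and kills the (2)-dimensional subspace v^⊥, so its characteristic polynomial is lambda^2 (lambda - v·u) with v·u = tr K = -3. Hence the eigenvalues of I - K are 1 (multiplicity 2) and 1 - (-3) = 4, so det(I - K) = 4. (Direct check: I - K =
[[1, 3, 3],
 [0, 1, 0],
 [0, 3, 4]]
has determinant 4.) The finite-dimensional Fredholm alternative says: either (I - K) is invertible, or ker(I - K) ≠ {0} and then range(I - K) = ker((I - K)^*)^⊥, with dim ker(I - K) = dim ker((I - K)^*). Since det(I - K) ≠ 0, 1 is not an eigenvalue of K and ker(I - K) = {0}, so we are in the first case: for every y there is a unique x = (I - K)^(-1) y. Explicitly, by the Sherman–Morrison formula, (I - u v^T)^(-1) = I + u v^T/(1 - v·u), i.e. (I - K)^(-1) = I + K/(4).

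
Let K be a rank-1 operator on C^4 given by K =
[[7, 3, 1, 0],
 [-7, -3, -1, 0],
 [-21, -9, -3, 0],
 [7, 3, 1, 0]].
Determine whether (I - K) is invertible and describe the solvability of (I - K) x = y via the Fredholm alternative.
(I - K) is singular (det(I - K) = 0, i.e. 1 ∈ sigma(K)). (I - K) x = y is solvable iff y ⊥ ker((I - K)^*) = span{(7, 3, 1, 0)}, i.e. iff 7y_1 + 3y_2 + y_3 = 0. When solvable, the solutions are x = y + c·(1, -1, -3, 1), c arbitrary (ker(I - K) = span{(1, -1, -3, 1)}, dimension 1).

K has rank 1, so it is an outer product K = u v^T: every row of K is a multiple of one row vector. Reading off the entries, u = (1, -1, -3, 1) and v = (7, 3, 1, 0) (row i of K equals u_i·v^T). A rank-one matrix u v^T satisfies K u = u (v·u) and kills the (3)-dimensional subspace v^⊥, so its characteristic polynomial is lambda^3 (lambda - v·u) with v·u = tr K = 1. Hence the eigenvalues of I - K are 1 (multiplicity 3) and 1 - (1) = 0, so det(I - K) = 0. (Direct check: I - K =
[[-6, -3, -1, 0],
 [7, 4, 1, 0],
 [21, 9, 4, 0],
 [-7, -3, -1, 1]]
has determinant 0.) So 1 is an eigenvalue of K and (I - K) is not invertible. The finite-dimensional Fredholm alternative says: either (I - K) is invertible, or ker(I - K) ≠ {0} and then range(I - K) = ker((I - K)^*)^⊥, with dim ker(I - K) = dim ker((I - K)^*). We are in the second case, so we need both kernels. Kernel of I - K: (I - K) u = u - u (v·u) = u - u = 0, so ker(I - K) = span{u} = span{(1, -1, -3, 1)} (it is exactly 1-dimensional because rank(I - K) = 3). Kernel of the adjoint: K is real, so (I - K)^* = I - K^T = I - v u^T, and (I - v u^T) v = v - v (u·v) = 0; hence ker((I - K)^*) = span{v} = span{(7, 3, 1, 0)}. Therefore (I - K) x = y is solvable iff <y, v> = 0, i.e. iff 7y_1 + 3y_2 + y_3 = 0. When this holds, K y = u (v·y) = 0, so (I - K) y = y and x = y is a particular solution; the full solution set is the line x = y + c·u = y + c·(1, -1, -3, 1), c ∈ C.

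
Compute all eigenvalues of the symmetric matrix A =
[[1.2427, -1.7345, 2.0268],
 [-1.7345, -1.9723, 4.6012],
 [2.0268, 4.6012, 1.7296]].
sigma(A) ≈ {-6, 2, 5}

A is real symmetric, so its spectrum consists of real eigenvalues. Expanding the characteristic polynomial of the displayed matrix gives
  det(λ I - A) = p(λ) = λ^3 + (-1)λ^2 + (-32)λ + (60).
Solving p(λ) = 0 yields eigenvalues ≈ -6, 2, 5. (A is shown rounded to 4 decimals, so these recover the underlying integer eigenvalues to within that precision.)
Verification: the trace of A = 1 equals the sum of eigenvalues 1, and det(A) ≈ -60.0008 matches the eigenvalue product -60.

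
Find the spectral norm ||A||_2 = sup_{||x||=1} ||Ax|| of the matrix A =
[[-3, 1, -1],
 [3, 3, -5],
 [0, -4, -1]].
||A||_2 ≈ 6.6908 (= sqrt(largest eigenvalue of A^T A))

||A||_2 = sigma_max(A) = sqrt(lambda_max(A^T A)). Form the symmetric matrix M = A^T A =
[[18, 6, -12],
 [6, 26, -12],
 [-12, -12, 27]].
Its characteristic polynomial (trace, sum of principal 2x2 minors, determinant of M give the coefficients) is
  p(λ) = det(λ I - M) = λ^3 - 71λ^2 + 1332λ - 7056.
No integer candidate from the rational root theorem (±divisors of 7056) is a root, so the roots are irrational. The cubic discriminant is Δ = 56265552 > 0, so there are three distinct real roots. p(9) = -90 and p(10) = 164 have opposite signs, so a root lies in (9, 10); Newton's method refines it to λ ≈ 9.3179. p(16) = 176 and p(17) = -18 have opposite signs, so a root lies in (16, 17); Newton's method refines it to λ ≈ 16.9156. p(44) = -720 and p(45) = 234 have opposite signs, so a root lies in (44, 45); Newton's method refines it to λ ≈ 44.7665. Check (Vieta): the three roots sum to 71, matching tr M = 71.
So the eigenvalues of A^T A are ≈ 9.3179, 16.9156, 44.7665 (all ≥ 0, as they must be for A^T A). The largest is λ_max ≈ 44.7665, hence ||A||_2 = sqrt(λ_max) ≈ 6.6908.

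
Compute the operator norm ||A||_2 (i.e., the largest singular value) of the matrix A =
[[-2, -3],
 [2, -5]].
||A||_2 = sqrt((42 + sqrt(740))/2) ≈ 5.8823 (= sqrt(largest eigenvalue of A^T A))

||A||_2 = sigma_max(A) = sqrt(lambda_max(A^T A)). Form the symmetric matrix M = A^T A =
[[8, -4],
 [-4, 34]].
Its characteristic polynomial (trace, determinant of M give the coefficients) is
  p(λ) = det(λ I - M) = λ^2 - 42λ + 256.
For λ^2 - 42λ + 256 the discriminant is 740. It is nonnegative but not a perfect square, so the roots are real and irrational: λ = (42 ± sqrt(740))/2 ≈ 34.6015, 7.3985.
So the eigenvalues of A^T A are ≈ 7.3985, 34.6015 (all ≥ 0, as they must be for A^T A). The largest is λ_max = (42 + sqrt(740))/2 ≈ 34.6015, hence ||A||_2 = sqrt(λ_max) = sqrt((42 + sqrt(740))/2) ≈ 5.8823.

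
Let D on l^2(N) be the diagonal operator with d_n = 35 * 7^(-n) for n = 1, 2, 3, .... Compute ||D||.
||D|| = 5 (attained at n = 1)

For D diagonal, ||D|| = sup_n |d_n|. The sequence d_n = 35 * 7^(-n) is positive and strictly decreasing (ratio 7^(-1) < 1), so the supremum is d_1 = 35/7 = 5. Hence ||D|| = 5.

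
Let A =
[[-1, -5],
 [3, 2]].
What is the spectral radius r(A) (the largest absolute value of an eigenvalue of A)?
r(A) = sqrt(13) ≈ 3.6056

The eigenvalues of A are the roots of its characteristic polynomial. With M = A (coefficients from the trace and determinant):
  p(λ) = det(λ I - M) = λ^2 - λ + 13.
For λ^2 - λ + 13 the discriminant is -51. It is negative, so the roots are the complex-conjugate pair λ = 1/2 ± (sqrt(51)/2) i ≈ 0.5 ± 3.5707i. For a conjugate pair the product of the roots equals the constant term, so |λ|^2 = 13 and |λ| = sqrt(13) ≈ 3.6056.
Thus the eigenvalues (to 4 decimals) are 0.5 ± 3.5707i (modulus 3.6056). The spectral radius is the largest modulus: r(A) = sqrt(13) ≈ 3.6056. (Cross-check: r(A) ≤ ||A||_2 ≈ 5.8339; equality holds whenever A is normal, though it can also hold for some non-normal A.)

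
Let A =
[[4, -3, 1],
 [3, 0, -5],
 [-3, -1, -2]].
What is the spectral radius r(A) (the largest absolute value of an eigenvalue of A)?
r(A) ≈ 4.6943

The eigenvalues of A are the roots of its characteristic polynomial. With M = A (coefficients from the trace, the sum of principal 2x2 minors, and det A):
  p(λ) = det(λ I - M) = λ^3 - 2λ^2 - λ + 86.
No integer candidate from the rational root theorem (±divisors of 86) is a root, so the roots are irrational. The cubic discriminant is Δ = -193836 < 0, so there is one real root and a complex-conjugate pair. p(-4) = -6 and p(-3) = 44 have opposite signs, so a root lies in (-4, -3); Newton's method refines it to λ ≈ -3.9027. Dividing out (λ - (-3.9027)) leaves approximately λ^2 - 5.9027λ + 22.0362. For λ^2 - 5.9027λ + 22.0362 the discriminant is -53.3032. It is negative, so the remaining roots are the complex-conjugate pair λ ≈ 2.9513 ± 3.6505i. Their product equals the constant term, so |λ|^2 ≈ 22.0362 and |λ| ≈ 4.6943.
Thus the eigenvalues (to 4 decimals) are -3.9027 (modulus 3.9027); 2.9513 ± 3.6505i (modulus 4.6943). The spectral radius is the largest modulus: r(A) ≈ 4.6943. (Cross-check: r(A) ≤ ||A||_2 ≈ 6.2595; equality holds whenever A is normal, though it can also hold for some non-normal A.)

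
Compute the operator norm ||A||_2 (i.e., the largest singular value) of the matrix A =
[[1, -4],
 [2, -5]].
||A||_2 = sqrt((46 + sqrt(2080))/2) ≈ 6.7678 (= sqrt(largest eigenvalue of A^T A))

||A||_2 = sigma_max(A) = sqrt(lambda_max(A^T A)). Form the symmetric matrix M = A^T A =
[[5, -14],
 [-14, 41]].
Its characteristic polynomial (trace, determinant of M give the coefficients) is
  p(λ) = det(λ I - M) = λ^2 - 46λ + 9.
For λ^2 - 46λ + 9 the discriminant is 2080. It is nonnegative but not a perfect square, so the roots are real and irrational: λ = (46 ± sqrt(2080))/2 ≈ 45.8035, 0.1965.
So the eigenvalues of A^T A are ≈ 0.1965, 45.8035 (all ≥ 0, as they must be for A^T A). The largest is λ_max = (46 + sqrt(2080))/2 ≈ 45.8035, hence ||A||_2 = sqrt(λ_max) = sqrt((46 + sqrt(2080))/2) ≈ 6.7678.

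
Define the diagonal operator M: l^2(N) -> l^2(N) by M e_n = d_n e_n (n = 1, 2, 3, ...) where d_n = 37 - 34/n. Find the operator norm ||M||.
||M|| = 37

For a diagonal operator on l^2 with entries d_n, ||M|| = sup_n |d_n|. Here d_1 = 3, d_2 = 20, ..., and d_n = 37 - 34/n increases monotonically toward 37. All terms lie in [3, 37), so |d_n| = d_n and the supremum is the limit 37, which is not attained by any individual d_n. Hence ||M|| = 37.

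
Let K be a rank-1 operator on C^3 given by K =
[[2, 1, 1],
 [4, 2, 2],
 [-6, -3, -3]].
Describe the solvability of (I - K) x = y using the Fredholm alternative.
(I - K) is singular (det(I - K) = 0, i.e. 1 ∈ sigma(K)). (I - K) x = y is solvable iff y ⊥ ker((I - K)^*) = span{(2, 1, 1)}, i.e. iff 2y_1 + y_2 + y_3 = 0. When solvable, the solutions are x = y + c·(1, 2, -3), c arbitrary (ker(I - K) = span{(1, 2, -3)}, dimension 1).

K has rank 1, so it is an outer product K = u v^T: every row of K is a multiple of one row vector. Reading off the entries, u = (1, 2, -3) and v = (2, 1, 1) (row i of K equals u_i·v^T). A rank-one matrix u v^T satisfies K u = u (v·u) and kills the (2)-dimensional subspace v^⊥, so its characteristic polynomial is lambda^2 (lambda - v·u) with v·u = tr K = 1. Hence the eigenvalues of I - K are 1 (multiplicity 2) and 1 - (1) = 0, so det(I - K) = 0. (Direct check: I - K =
[[-1, -1, -1],
 [-4, -1, -2],
 [6, 3, 4]]
has determinant 0.) So 1 is an eigenvalue of K and (I - K) is not invertible. The finite-dimensional Fredholm alternative says: either (I - K) is invertible, or ker(I - K) ≠ {0} and then range(I - K) = ker((I - K)^*)^⊥, with dim ker(I - K) = dim ker((I - K)^*). We are in the second case, so we need both kernels. Kernel of I - K: (I - K) u = u - u (v·u) = u - u = 0, so ker(I - K) = span{u} = span{(1, 2, -3)} (it is exactly 1-dimensional because rank(I - K) = 2). Kernel of the adjoint: K is real, so (I - K)^* = I - K^T = I - v u^T, and (I - v u^T) v = v - v (u·v) = 0; hence ker((I - K)^*) = span{v} = span{(2, 1, 1)}. Therefore (I - K) x = y is solvable iff <y, v> = 0, i.e. iff 2y_1 + y_2 + y_3 = 0. When this holds, K y = u (v·y) = 0, so (I - K) y = y and x = y is a particular solution; the full solution set is the line x = y + c·u = y + c·(1, 2, -3), c ∈ C.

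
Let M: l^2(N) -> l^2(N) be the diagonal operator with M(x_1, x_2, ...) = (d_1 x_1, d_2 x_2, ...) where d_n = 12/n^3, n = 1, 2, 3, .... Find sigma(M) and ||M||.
sigma(M) = {12/n^3 : n ≥ 1} ∪ {0}; ||M|| = 12

A bounded diagonal operator on l^2 with diagonal entries d_n has spectrum equal to the closure of {d_n : n ≥ 1}: every d_n is an eigenvalue (with eigenvector e_n), so {d_n} ⊂ sigma(M); the spectrum is closed, so its closure is too; and for lambda not in the closure, (M - lambda I) has bounded inverse (the diagonal entries 1/(d_n - lambda) are bounded). For our sequence d_n = 12/n^3, n = 1, 2, 3, ...:
  - {d_n} = {12/n^3 : n ≥ 1}; the only limit point is 0
  - closure = {12/n^3 : n ≥ 1} ∪ {0}
For the norm: a diagonal operator has ||M|| = sup_n |d_n|. Here d_n = 12/n^3 is positive and decreasing, so sup_n |d_n| = d_1 = 12. So ||M|| = 12.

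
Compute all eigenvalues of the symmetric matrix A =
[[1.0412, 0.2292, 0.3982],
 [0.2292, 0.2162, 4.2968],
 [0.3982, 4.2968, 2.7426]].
sigma(A) ≈ {-3, 1, 6}

A is real symmetric, so its spectrum consists of real eigenvalues. Expanding the characteristic polynomial of the displayed matrix gives
  det(λ I - A) = p(λ) = λ^3 + (-4)λ^2 + (-15)λ + (18).
Solving p(λ) = 0 yields eigenvalues ≈ -3, 1, 6. (A is shown rounded to 4 decimals, so these recover the underlying integer eigenvalues to within that precision.)
Verification: the trace of A = 4 equals the sum of eigenvalues 4, and det(A) ≈ -17.9998 matches the eigenvalue product -18.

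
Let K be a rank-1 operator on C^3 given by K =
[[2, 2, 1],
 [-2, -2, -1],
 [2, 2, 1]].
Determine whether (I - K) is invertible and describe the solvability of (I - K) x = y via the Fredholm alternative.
(I - K) is singular (det(I - K) = 0, i.e. 1 ∈ sigma(K)). (I - K) x = y is solvable iff y ⊥ ker((I - K)^*) = span{(2, 2, 1)}, i.e. iff 2y_1 + 2y_2 + y_3 = 0. When solvable, the solutions are x = y + c·(1, -1, 1), c arbitrary (ker(I - K) = span{(1, -1, 1)}, dimension 1).

K has rank 1, so it is an outer product K = u v^T: every row of K is a multiple of one row vector. Reading off the entries, u = (1, -1, 1) and v = (2, 2, 1) (row i of K equals u_i·v^T). A rank-one matrix u v^T satisfies K u = u (v·u) and kills the (2)-dimensional subspace v^⊥, so its characteristic polynomial is lambda^2 (lambda - v·u) with v·u = tr K = 1. Hence the eigenvalues of I - K are 1 (multiplicity 2) and 1 - (1) = 0, so det(I - K) = 0. (Direct check: I - K =
[[-1, -2, -1],
 [2, 3, 1],
 [-2, -2, 0]]
has determinant 0.) So 1 is an eigenvalue of K and (I - K) is not invertible. The finite-dimensional Fredholm alternative says: either (I - K) is invertible, or ker(I - K) ≠ {0} and then range(I - K) = ker((I - K)^*)^⊥, with dim ker(I - K) = dim ker((I - K)^*). We are in the second case, so we need both kernels. Kernel of I - K: (I - K) u = u - u (v·u) = u - u = 0, so ker(I - K) = span{u} = span{(1, -1, 1)} (it is exactly 1-dimensional because rank(I - K) = 2). Kernel of the adjoint: K is real, so (I - K)^* = I - K^T = I - v u^T, and (I - v u^T) v = v - v (u·v) = 0; hence ker((I - K)^*) = span{v} = span{(2, 2, 1)}. Therefore (I - K) x = y is solvable iff <y, v> = 0, i.e. iff 2y_1 + 2y_2 + y_3 = 0. When this holds, K y = u (v·y) = 0, so (I - K) y = y and x = y is a particular solution; the full solution set is the line x = y + c·u = y + c·(1, -1, 1), c ∈ C.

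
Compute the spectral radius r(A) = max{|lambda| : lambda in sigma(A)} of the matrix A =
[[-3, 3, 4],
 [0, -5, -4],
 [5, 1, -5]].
r(A) ≈ 9.3746

The eigenvalues of A are the roots of its characteristic polynomial. With M = A (coefficients from the trace, the sum of principal 2x2 minors, and det A):
  p(λ) = det(λ I - M) = λ^3 + 13λ^2 + 39λ + 47.
No integer candidate from the rational root theorem (±divisors of 47) is a root, so the roots are irrational. The cubic discriminant is Δ = -23984 < 0, so there is one real root and a complex-conjugate pair. p(-10) = -43 and p(-9) = 20 have opposite signs, so a root lies in (-10, -9); Newton's method refines it to λ ≈ -9.3746. Dividing out (λ - (-9.3746)) leaves approximately λ^2 + 3.6254λ + 5.0135. For λ^2 + 3.6254λ + 5.0135 the discriminant is -6.9108. It is negative, so the remaining roots are the complex-conjugate pair λ ≈ -1.8127 ± 1.3144i. Their product equals the constant term, so |λ|^2 ≈ 5.0135 and |λ| ≈ 2.2391.
Thus the eigenvalues (to 4 decimals) are -9.3746 (modulus 9.3746); -1.8127 ± 1.3144i (modulus 2.2391). The spectral radius is the largest modulus: r(A) ≈ 9.3746. (Cross-check: r(A) ≤ ||A||_2 ≈ 9.7139; equality holds whenever A is normal, though it can also hold for some non-normal A.)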